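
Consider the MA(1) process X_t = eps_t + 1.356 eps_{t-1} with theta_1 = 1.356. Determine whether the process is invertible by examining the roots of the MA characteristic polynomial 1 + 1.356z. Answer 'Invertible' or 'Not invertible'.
\text{Not invertible}

The MA(q) characteristic polynomial is P(z) = 1 + 1.356z.
Invertibility requires all roots to lie outside the unit circle, i.e. |z| > 1 for every root.
This is linear in z: 1 + (1.356) z = 0  =>  z = -1/(1.356) = -0.737463,  |z| = 0.737463.
Moduli of all roots: 0.7375.
All moduli strictly greater than 1? No.
Verdict: Not invertible.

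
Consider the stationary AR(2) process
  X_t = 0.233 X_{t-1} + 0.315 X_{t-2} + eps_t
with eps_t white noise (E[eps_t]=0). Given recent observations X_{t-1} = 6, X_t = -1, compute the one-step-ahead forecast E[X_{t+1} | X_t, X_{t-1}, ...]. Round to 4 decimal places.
E[X_{t+1} \mid \mathcal F_t] = 1.6570

For an AR(p) model X_t = c + sum_i phi_i X_{t-i} + eps_t, the
one-step-ahead conditional mean is
  E[X_{t+1} | X_t, ...] = c + sum_i phi_i X_{t+1-i}.
Substitute known values:
  E[X_{t+1} | ...] = (0.233) * (-1) + (0.315) * (6)
                   = 1.6570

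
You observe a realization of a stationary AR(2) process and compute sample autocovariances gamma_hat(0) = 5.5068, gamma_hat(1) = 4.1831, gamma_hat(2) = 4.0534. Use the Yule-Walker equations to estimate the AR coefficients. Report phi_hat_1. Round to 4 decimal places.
\hat\phi_{1} = 0.4740

The Yule-Walker equations for an AR(p) process read, in matrix form,
  Gamma_p phi = r_p,   with   (Gamma_p)_{ij} = gamma(|i - j|),
                       (r_p)_i = gamma(i),   i,j = 1..p.
Substitute the sample gammas (Toeplitz matrix and right-hand side of size 2):
  Gamma_p = [[5.5068, 4.1831], [4.1831, 5.5068]]
  r_p     = [4.1831, 4.0534]
Written out:
  5.5068 phi_1 + 4.1831 phi_2 = 4.1831
  4.1831 phi_1 + 5.5068 phi_2 = 4.0534
Solve by Cramer's rule:
  det = gamma(0)^2 - gamma(1)^2 = (5.5068)^2 - (4.1831)^2 = 30.32484624 - 17.49832561 = 12.82652063
  phi_hat_1 = [gamma(1) gamma(0) - gamma(1) gamma(2)] / det = [(4.1831)(5.5068) - (4.1831)(4.0534)] / 12.82652063 = 6.07971754 / 12.82652063 = 0.474
  phi_hat_2 = [gamma(0) gamma(2) - gamma(1)^2] / det = [(5.5068)(4.0534) - (4.1831)^2] / 12.82652063 = 4.82293751 / 12.82652063 = 0.376
So phi_hat = [0.4740, 0.3760].
Therefore phi_hat_1 = 0.4740.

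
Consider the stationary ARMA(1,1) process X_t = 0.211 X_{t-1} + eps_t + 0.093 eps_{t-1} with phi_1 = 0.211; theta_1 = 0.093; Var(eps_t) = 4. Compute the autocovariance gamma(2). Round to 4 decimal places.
\gamma(2) = 0.2738

Multiply the model equation by X_{t-k} and take expectations. With theta_0 = psi_0 = 1 and psi_j the MA(infinity) weights, this gives
  gamma(k) - sum_i phi_i gamma(k-i) = c_k,
  c_k = sigma^2 * sum_{j=k..q} theta_j psi_{j-k}   (c_k = 0 for k > q),
using gamma(-m) = gamma(m).
psi-weights needed (psi_j = theta_j + sum_i phi_i psi_{j-i}):
  psi_1 = theta_1 + phi_1 = 0.093 + (0.211) = 0.304
Right-hand sides:
  c_0 = sigma^2 (1 + theta_1 psi_1) = 4 * (1 + (0.093)(0.304)) = 4 * 1.028272 = 4.113088
  c_1 = sigma^2 theta_1 = 4 * (0.093) = 0.372
  c_2 = 0
Equations for k = 0 and k = 1 (AR order 1):
  gamma(0) = phi_1 gamma(1) + c_0
  gamma(1) = phi_1 gamma(0) + c_1
Substituting the second into the first: gamma(0) (1 - phi_1^2) = c_0 + phi_1 c_1, so
  gamma(0) = (c_0 + phi_1 c_1) / (1 - phi_1^2) = (4.113088 + (0.211)(0.372)) / (1 - (0.211)^2) = 4.19158 / 0.955479 = 4.386889.
  gamma(1) = phi_1 gamma(0) + c_1 = (0.211)(4.386889) + (0.372) = 1.297634.
For k = 2 (> q): gamma(2) = phi_1 gamma(1) = (0.211)(1.297634) = 0.273801.
Therefore gamma(2) = 0.2738 (to 4 decimal places).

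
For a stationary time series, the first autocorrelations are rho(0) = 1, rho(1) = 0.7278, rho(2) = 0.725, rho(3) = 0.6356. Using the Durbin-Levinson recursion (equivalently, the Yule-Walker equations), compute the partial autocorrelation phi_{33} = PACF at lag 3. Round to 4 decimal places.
\phi_{33} = 0.0638

The PACF at lag k is phi_{kk}, the last component of the solution
to the Yule-Walker system G_k phi = r_k where
  (G_k)_{ij} = rho(|i - j|), (r_k)_i = rho(i), i,j = 1..k.
Equivalently, Durbin-Levinson gives phi_{kk} iteratively:
  phi_{11} = rho(1)
  phi_{kk} = [rho(k) - sum_{j=1..k-1} phi_{k-1,j} rho(k-j)]
            / [1 - sum_{j=1..k-1} phi_{k-1,j} rho(j)],
  phi_{k,j} = phi_{k-1,j} - phi_{kk} phi_{k-1,k-j},  j = 1..k-1.
Step k = 1:
  phi_11 = rho(1) = 0.7278.
Step k = 2:
  phi_22 = [rho(2) - phi_11 rho(1)] / [1 - phi_11 rho(1)] = [0.725 - (0.7278)(0.7278)] / [1 - (0.7278)(0.7278)]
         = 0.19530716 / 0.47030716 = 0.415276.
  Update: phi_21 = phi_11 - phi_22 phi_11 = 0.7278 - (0.415276)(0.7278) = 0.425562.
Step k = 3:
  phi_33 = [rho(3) - phi_21 rho(2) - phi_22 rho(1)] / [1 - phi_21 rho(1) - phi_22 rho(2)]
    numerator   = 0.6356 - (0.425562)(0.725) - (0.415276)(0.7278) = 0.02482963
    denominator = 1 - (0.425562)(0.7278) - (0.415276)(0.725) = 0.38920083
  phi_33 = 0.02482963 / 0.38920083 = 0.0638.
Therefore phi_{33} = 0.0638.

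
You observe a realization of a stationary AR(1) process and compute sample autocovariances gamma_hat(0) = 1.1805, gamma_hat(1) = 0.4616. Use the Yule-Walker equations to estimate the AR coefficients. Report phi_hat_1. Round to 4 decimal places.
\hat\phi_{1} = 0.3910

The Yule-Walker equations for an AR(p) process read, in matrix form,
  Gamma_p phi = r_p,   with   (Gamma_p)_{ij} = gamma(|i - j|),
                       (r_p)_i = gamma(i),   i,j = 1..p.
Substitute the sample gammas (Toeplitz matrix and right-hand side of size 1):
  Gamma_p = [[1.1805]]
  r_p     = [0.4616]
With p = 1 this is the single equation gamma(0) phi_1 = gamma(1):
  phi_hat_1 = gamma(1) / gamma(0) = 0.4616 / 1.1805 = 0.3910.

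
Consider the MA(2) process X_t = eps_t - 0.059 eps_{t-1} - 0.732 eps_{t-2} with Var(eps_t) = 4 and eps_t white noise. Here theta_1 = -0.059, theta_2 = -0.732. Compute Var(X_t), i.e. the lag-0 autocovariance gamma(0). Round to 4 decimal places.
\gamma(0) = 6.1572

For an MA(q) process X_t = eps_t + sum_i theta_i eps_{t-i} with
Var(eps_t) = sigma^2, the variance is
  gamma(0) = sigma^2 * (1 + sum_i theta_i^2).
  sum_i theta_i^2 = (-0.059)^2 + (-0.732)^2 = 0.003481 + 0.535824 = 0.539305.
  gamma(0) = 4 * (1 + 0.539305) = 4 * 1.539305 = 6.15722, which rounds to 6.1572.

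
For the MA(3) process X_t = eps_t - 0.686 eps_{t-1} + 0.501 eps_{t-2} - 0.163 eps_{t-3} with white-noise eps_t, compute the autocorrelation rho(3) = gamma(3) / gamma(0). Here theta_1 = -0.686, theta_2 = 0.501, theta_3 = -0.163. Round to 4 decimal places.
\rho(3) = -0.0932

For an MA(q) process with theta_0 = 1, the autocovariance is
  gamma(k) = sigma^2 * sum_{i=0..q-k} theta_i * theta_{i+k},
and rho(k) = gamma(k) / gamma(0). Sigma^2 cancels.
  numerator   = (1)*(-0.163) = -0.163.
  denominator = (1)^2 + (-0.686)^2 + (0.501)^2 + (-0.163)^2 = 1.748166.
  rho(3) = -0.163 / 1.748166 = -0.0932.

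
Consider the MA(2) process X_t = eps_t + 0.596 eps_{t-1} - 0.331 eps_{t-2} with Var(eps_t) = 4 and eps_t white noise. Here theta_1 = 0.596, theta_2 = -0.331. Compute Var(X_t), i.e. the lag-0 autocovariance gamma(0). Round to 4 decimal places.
\gamma(0) = 5.8591

For an MA(q) process X_t = eps_t + sum_i theta_i eps_{t-i} with
Var(eps_t) = sigma^2, the variance is
  gamma(0) = sigma^2 * (1 + sum_i theta_i^2).
  sum_i theta_i^2 = (0.596)^2 + (-0.331)^2 = 0.355216 + 0.109561 = 0.464777.
  gamma(0) = 4 * (1 + 0.464777) = 4 * 1.464777 = 5.859108, which rounds to 5.8591.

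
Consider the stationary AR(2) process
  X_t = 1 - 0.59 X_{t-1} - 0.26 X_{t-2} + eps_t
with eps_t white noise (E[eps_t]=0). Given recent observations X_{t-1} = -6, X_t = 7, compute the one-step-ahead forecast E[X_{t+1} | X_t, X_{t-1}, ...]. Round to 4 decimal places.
E[X_{t+1} \mid \mathcal F_t] = -1.5700

For an AR(p) model X_t = c + sum_i phi_i X_{t-i} + eps_t, the
one-step-ahead conditional mean is
  E[X_{t+1} | X_t, ...] = c + sum_i phi_i X_{t+1-i}.
Substitute known values:
  E[X_{t+1} | ...] = 1 + (-0.59) * (7) + (-0.26) * (-6)
                   = -1.5700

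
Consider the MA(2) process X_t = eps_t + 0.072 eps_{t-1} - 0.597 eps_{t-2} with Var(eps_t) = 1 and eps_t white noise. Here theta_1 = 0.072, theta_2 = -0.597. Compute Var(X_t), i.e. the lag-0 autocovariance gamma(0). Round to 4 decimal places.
\gamma(0) = 1.3616

For an MA(q) process X_t = eps_t + sum_i theta_i eps_{t-i} with
Var(eps_t) = sigma^2, the variance is
  gamma(0) = sigma^2 * (1 + sum_i theta_i^2).
  sum_i theta_i^2 = (0.072)^2 + (-0.597)^2 = 0.005184 + 0.356409 = 0.361593.
  gamma(0) = 1 * (1 + 0.361593) = 1 * 1.361593 = 1.361593, which rounds to 1.3616.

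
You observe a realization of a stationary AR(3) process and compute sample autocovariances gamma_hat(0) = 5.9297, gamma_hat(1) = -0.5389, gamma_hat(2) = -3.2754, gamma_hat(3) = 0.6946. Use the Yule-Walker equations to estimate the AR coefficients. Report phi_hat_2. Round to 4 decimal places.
\hat\phi_{2} = -0.5680

The Yule-Walker equations for an AR(p) process read, in matrix form,
  Gamma_p phi = r_p,   with   (Gamma_p)_{ij} = gamma(|i - j|),
                       (r_p)_i = gamma(i),   i,j = 1..p.
Substitute the sample gammas (Toeplitz matrix and right-hand side of size 3):
  Gamma_p = [[5.9297, -0.5389, -3.2754], [-0.5389, 5.9297, -0.5389], [-3.2754, -0.5389, 5.9297]]
  r_p     = [-0.5389, -3.2754, 0.6946]
Written out (R1..R3):
  (R1) 5.9297 phi_1 - 0.5389 phi_2 - 3.2754 phi_3 = -0.5389
  (R2) -0.5389 phi_1 + 5.9297 phi_2 - 0.5389 phi_3 = -3.2754
  (R3) -3.2754 phi_1 - 0.5389 phi_2 + 5.9297 phi_3 = 0.6946
Gaussian elimination:
  R2 <- R2 - (-0.5389/5.9297) R1 = R2 - (-0.090881) R1:  5.880724 phi_2 - 0.836573 phi_3 = -3.324376
  R3 <- R3 - (-3.2754/5.9297) R1 = R3 - (-0.552372) R1:  -0.836573 phi_2 + 4.120461 phi_3 = 0.396927
  R3 <- R3 - (-0.836573/5.880724) R2 = R3 - (-0.142257) R2:  4.001453 phi_3 = -0.075989
Back-substitution:
  phi_hat_3 = -0.075989 / 4.001453 = -0.01899
  phi_hat_2 = (-3.324376 - (-0.836573)(-0.01899)) / 5.880724 = -0.568002
  phi_hat_1 = (-0.5389 - (-0.5389)(-0.568002) - (-3.2754)(-0.01899)) / 5.9297 = -0.152992
So phi_hat = [-0.1530, -0.5680, -0.0190].
Therefore phi_hat_2 = -0.5680.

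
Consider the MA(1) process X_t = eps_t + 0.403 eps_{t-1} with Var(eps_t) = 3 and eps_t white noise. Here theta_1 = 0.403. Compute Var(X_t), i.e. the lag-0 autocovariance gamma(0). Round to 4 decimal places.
\gamma(0) = 3.4872

For an MA(q) process X_t = eps_t + sum_i theta_i eps_{t-i} with
Var(eps_t) = sigma^2, the variance is
  gamma(0) = sigma^2 * (1 + sum_i theta_i^2).
  sum_i theta_i^2 = (0.403)^2 = 0.162409.
  gamma(0) = 3 * (1 + 0.162409) = 3 * 1.162409 = 3.487227, which rounds to 3.4872.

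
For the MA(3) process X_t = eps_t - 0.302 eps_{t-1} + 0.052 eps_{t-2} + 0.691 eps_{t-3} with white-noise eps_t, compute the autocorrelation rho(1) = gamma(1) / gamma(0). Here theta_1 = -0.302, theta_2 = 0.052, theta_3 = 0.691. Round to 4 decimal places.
\rho(1) = -0.1793

For an MA(q) process with theta_0 = 1, the autocovariance is
  gamma(k) = sigma^2 * sum_{i=0..q-k} theta_i * theta_{i+k},
and rho(k) = gamma(k) / gamma(0). Sigma^2 cancels.
  numerator   = (1)*(-0.302) + (-0.302)*(0.052) + (0.052)*(0.691) = -0.281772.
  denominator = (1)^2 + (-0.302)^2 + (0.052)^2 + (0.691)^2 = 1.571389.
  rho(1) = -0.281772 / 1.571389 = -0.1793.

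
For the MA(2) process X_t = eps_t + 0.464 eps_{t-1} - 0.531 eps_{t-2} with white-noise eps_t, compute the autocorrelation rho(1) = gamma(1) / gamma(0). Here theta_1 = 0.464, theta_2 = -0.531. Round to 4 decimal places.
\rho(1) = 0.1453

For an MA(q) process with theta_0 = 1, the autocovariance is
  gamma(k) = sigma^2 * sum_{i=0..q-k} theta_i * theta_{i+k},
and rho(k) = gamma(k) / gamma(0). Sigma^2 cancels.
  numerator   = (1)*(0.464) + (0.464)*(-0.531) = 0.217616.
  denominator = (1)^2 + (0.464)^2 + (-0.531)^2 = 1.497257.
  rho(1) = 0.217616 / 1.497257 = 0.1453.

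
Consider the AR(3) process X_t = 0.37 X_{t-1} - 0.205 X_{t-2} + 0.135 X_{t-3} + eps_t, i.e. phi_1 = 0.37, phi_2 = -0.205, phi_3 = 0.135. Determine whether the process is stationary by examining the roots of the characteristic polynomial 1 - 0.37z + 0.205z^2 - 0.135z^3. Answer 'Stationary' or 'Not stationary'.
\text{Stationary}

The AR(p) characteristic polynomial is P(z) = 1 - 0.37z + 0.205z^2 - 0.135z^3.
Stationarity requires all roots to lie outside the unit circle, i.e. |z| > 1 for every root.
Degree 3: look for a simple real root z0 first, then factor out (1 - z/z0) and solve the remaining quadratic.
Testing z0 = 2: P(2) = 1 + (-0.37)(2) + (0.205)(2)^2 + (-0.135)(2)^3
  = 1 + (-0.74) + (0.82) + (-1.08) = 0.  So z_0 = 2 is a root, |z_0| = 2.
Divide out the factor (1 - 0.5 z) = (1 - z/z0) (since 1/z0 = 0.5):
  P(z) = (1 - 0.5 z)(1 + (0.13) z + (0.27) z^2)
  [check: z-coef 0.13 - (0.5) = -0.37; z^2-coef 0.27 - (0.5)(0.13) = 0.205; z^3-coef -(0.5)(0.27) = -0.135.]
Remaining roots from the quadratic factor 1 + (0.13) z + (0.27) z^2:
  Set 1 + (0.13) z + (0.27) z^2 = 0, i.e. a z^2 + b z + c = 0 with a = 0.27, b = 0.13, c = 1.
  Discriminant D = b^2 - 4ac = (0.13)^2 - 4*(0.27)*1 = 0.0169 - (1.08) = -1.0631.
  D < 0, so the roots are the complex-conjugate pair z = (-b +/- i sqrt(-D)) / (2a) = -0.2407 +/- 1.9094i.
  For a conjugate pair |z|^2 = z * conj(z) = (product of roots) = c/a = 1/(0.27) = 3.703704, so |z| = sqrt(3.703704) = 1.9245 for both roots.
Moduli of all roots: 2.0000, 1.9245, 1.9245.
All moduli strictly greater than 1? Yes.
Verdict: Stationary.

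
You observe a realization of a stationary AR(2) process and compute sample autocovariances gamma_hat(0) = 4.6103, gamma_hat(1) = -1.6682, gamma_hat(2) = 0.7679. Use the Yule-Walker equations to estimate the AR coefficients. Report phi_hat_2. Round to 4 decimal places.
\hat\phi_{2} = 0.0410

The Yule-Walker equations for an AR(p) process read, in matrix form,
  Gamma_p phi = r_p,   with   (Gamma_p)_{ij} = gamma(|i - j|),
                       (r_p)_i = gamma(i),   i,j = 1..p.
Substitute the sample gammas (Toeplitz matrix and right-hand side of size 2):
  Gamma_p = [[4.6103, -1.6682], [-1.6682, 4.6103]]
  r_p     = [-1.6682, 0.7679]
Written out:
  4.6103 phi_1 - 1.6682 phi_2 = -1.6682
  -1.6682 phi_1 + 4.6103 phi_2 = 0.7679
Solve by Cramer's rule:
  det = gamma(0)^2 - gamma(1)^2 = (4.6103)^2 - (-1.6682)^2 = 21.25486609 - 2.78289124 = 18.47197485
  phi_hat_1 = [gamma(1) gamma(0) - gamma(1) gamma(2)] / det = [(-1.6682)(4.6103) - (-1.6682)(0.7679)] / 18.47197485 = -6.40989168 / 18.47197485 = -0.347
  phi_hat_2 = [gamma(0) gamma(2) - gamma(1)^2] / det = [(4.6103)(0.7679) - (-1.6682)^2] / 18.47197485 = 0.75735813 / 18.47197485 = 0.041
So phi_hat = [-0.3470, 0.0410].
Therefore phi_hat_2 = 0.0410.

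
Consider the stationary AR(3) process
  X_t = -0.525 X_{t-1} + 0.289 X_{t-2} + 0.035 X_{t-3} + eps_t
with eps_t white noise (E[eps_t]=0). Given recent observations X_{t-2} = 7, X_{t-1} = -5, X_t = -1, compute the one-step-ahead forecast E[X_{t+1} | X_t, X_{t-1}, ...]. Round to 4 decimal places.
E[X_{t+1} \mid \mathcal F_t] = -0.6750

For an AR(p) model X_t = c + sum_i phi_i X_{t-i} + eps_t, the
one-step-ahead conditional mean is
  E[X_{t+1} | X_t, ...] = c + sum_i phi_i X_{t+1-i}.
Substitute known values:
  E[X_{t+1} | ...] = (-0.525) * (-1) + (0.289) * (-5) + (0.035) * (7)
                   = -0.6750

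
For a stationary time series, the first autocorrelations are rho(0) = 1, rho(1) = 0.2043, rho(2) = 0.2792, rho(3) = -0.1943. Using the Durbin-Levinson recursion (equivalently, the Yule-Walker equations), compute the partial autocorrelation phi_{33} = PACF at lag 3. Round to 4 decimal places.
\phi_{33} = -0.3200

The PACF at lag k is phi_{kk}, the last component of the solution
to the Yule-Walker system G_k phi = r_k where
  (G_k)_{ij} = rho(|i - j|), (r_k)_i = rho(i), i,j = 1..k.
Equivalently, Durbin-Levinson gives phi_{kk} iteratively:
  phi_{11} = rho(1)
  phi_{kk} = [rho(k) - sum_{j=1..k-1} phi_{k-1,j} rho(k-j)]
            / [1 - sum_{j=1..k-1} phi_{k-1,j} rho(j)],
  phi_{k,j} = phi_{k-1,j} - phi_{kk} phi_{k-1,k-j},  j = 1..k-1.
Step k = 1:
  phi_11 = rho(1) = 0.2043.
Step k = 2:
  phi_22 = [rho(2) - phi_11 rho(1)] / [1 - phi_11 rho(1)] = [0.2792 - (0.2043)(0.2043)] / [1 - (0.2043)(0.2043)]
         = 0.23746151 / 0.95826151 = 0.247804.
  Update: phi_21 = phi_11 - phi_22 phi_11 = 0.2043 - (0.247804)(0.2043) = 0.153674.
Step k = 3:
  phi_33 = [rho(3) - phi_21 rho(2) - phi_22 rho(1)] / [1 - phi_21 rho(1) - phi_22 rho(2)]
    numerator   = -0.1943 - (0.153674)(0.2792) - (0.247804)(0.2043) = -0.28783211
    denominator = 1 - (0.153674)(0.2043) - (0.247804)(0.2792) = 0.89941748
  phi_33 = -0.28783211 / 0.89941748 = -0.32.
Therefore phi_{33} = -0.3200.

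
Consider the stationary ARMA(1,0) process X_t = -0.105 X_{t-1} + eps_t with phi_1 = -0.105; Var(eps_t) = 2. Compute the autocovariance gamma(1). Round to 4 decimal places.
\gamma(1) = -0.2123

Multiply the model equation by X_{t-k} and take expectations. With theta_0 = psi_0 = 1 and psi_j the MA(infinity) weights, this gives
  gamma(k) - sum_i phi_i gamma(k-i) = c_k,
  c_k = sigma^2 * sum_{j=k..q} theta_j psi_{j-k}   (c_k = 0 for k > q),
using gamma(-m) = gamma(m).
Pure AR (q = 0): c_0 = sigma^2 = 2, c_k = 0 for k >= 1.
Equations for k = 0 and k = 1 (AR order 1):
  gamma(0) = phi_1 gamma(1) + c_0
  gamma(1) = phi_1 gamma(0) + c_1
Substituting the second into the first: gamma(0) (1 - phi_1^2) = c_0 + phi_1 c_1, so
  gamma(0) = c_0 / (1 - phi_1^2) = 2 / (1 - (-0.105)^2) = 2 / 0.988975 = 2.022296.
  gamma(1) = phi_1 gamma(0) = (-0.105)(2.022296) = -0.212341.
Therefore gamma(1) = -0.2123 (to 4 decimal places).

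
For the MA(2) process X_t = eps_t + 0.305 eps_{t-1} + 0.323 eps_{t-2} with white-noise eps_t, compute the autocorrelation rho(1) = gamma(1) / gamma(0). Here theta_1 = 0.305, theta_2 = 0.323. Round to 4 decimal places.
\rho(1) = 0.3370

For an MA(q) process with theta_0 = 1, the autocovariance is
  gamma(k) = sigma^2 * sum_{i=0..q-k} theta_i * theta_{i+k},
and rho(k) = gamma(k) / gamma(0). Sigma^2 cancels.
  numerator   = (1)*(0.305) + (0.305)*(0.323) = 0.403515.
  denominator = (1)^2 + (0.305)^2 + (0.323)^2 = 1.197354.
  rho(1) = 0.403515 / 1.197354 = 0.3370.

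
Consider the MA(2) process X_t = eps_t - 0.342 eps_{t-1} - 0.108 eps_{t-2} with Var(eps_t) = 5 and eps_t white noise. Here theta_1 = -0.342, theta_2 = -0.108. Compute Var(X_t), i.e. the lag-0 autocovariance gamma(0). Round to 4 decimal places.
\gamma(0) = 5.6431

For an MA(q) process X_t = eps_t + sum_i theta_i eps_{t-i} with
Var(eps_t) = sigma^2, the variance is
  gamma(0) = sigma^2 * (1 + sum_i theta_i^2).
  sum_i theta_i^2 = (-0.342)^2 + (-0.108)^2 = 0.116964 + 0.011664 = 0.128628.
  gamma(0) = 5 * (1 + 0.128628) = 5 * 1.128628 = 5.64314, which rounds to 5.6431.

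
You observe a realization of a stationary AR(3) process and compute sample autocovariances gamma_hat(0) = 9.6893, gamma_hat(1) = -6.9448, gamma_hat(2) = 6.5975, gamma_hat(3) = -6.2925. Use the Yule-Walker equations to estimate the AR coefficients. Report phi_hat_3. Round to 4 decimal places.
\hat\phi_{3} = -0.1930

The Yule-Walker equations for an AR(p) process read, in matrix form,
  Gamma_p phi = r_p,   with   (Gamma_p)_{ij} = gamma(|i - j|),
                       (r_p)_i = gamma(i),   i,j = 1..p.
Substitute the sample gammas (Toeplitz matrix and right-hand side of size 3):
  Gamma_p = [[9.6893, -6.9448, 6.5975], [-6.9448, 9.6893, -6.9448], [6.5975, -6.9448, 9.6893]]
  r_p     = [-6.9448, 6.5975, -6.2925]
Written out (R1..R3):
  (R1) 9.6893 phi_1 - 6.9448 phi_2 + 6.5975 phi_3 = -6.9448
  (R2) -6.9448 phi_1 + 9.6893 phi_2 - 6.9448 phi_3 = 6.5975
  (R3) 6.5975 phi_1 - 6.9448 phi_2 + 9.6893 phi_3 = -6.2925
Gaussian elimination:
  R2 <- R2 - (-6.9448/9.6893) R1 = R2 - (-0.716749) R1:  4.711619 phi_2 - 2.216046 phi_3 = 1.619819
  R3 <- R3 - (6.5975/9.6893) R1 = R3 - (0.680906) R1:  -2.216046 phi_2 + 5.197024 phi_3 = -1.563746
  R3 <- R3 - (-2.216046/4.711619) R2 = R3 - (-0.470336) R2:  4.154737 phi_3 = -0.801886
Back-substitution:
  phi_hat_3 = -0.801886 / 4.154737 = -0.193005
  phi_hat_2 = (1.619819 - (-2.216046)(-0.193005)) / 4.711619 = 0.253015
  phi_hat_1 = (-6.9448 - (-6.9448)(0.253015) - (6.5975)(-0.193005)) / 9.6893 = -0.403983
So phi_hat = [-0.4040, 0.2530, -0.1930].
Therefore phi_hat_3 = -0.1930.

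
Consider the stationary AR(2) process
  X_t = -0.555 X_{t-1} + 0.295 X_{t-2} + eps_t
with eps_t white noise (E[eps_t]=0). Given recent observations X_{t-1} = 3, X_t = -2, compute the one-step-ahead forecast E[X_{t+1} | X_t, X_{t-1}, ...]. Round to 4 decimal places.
E[X_{t+1} \mid \mathcal F_t] = 1.9950

For an AR(p) model X_t = c + sum_i phi_i X_{t-i} + eps_t, the
one-step-ahead conditional mean is
  E[X_{t+1} | X_t, ...] = c + sum_i phi_i X_{t+1-i}.
Substitute known values:
  E[X_{t+1} | ...] = (-0.555) * (-2) + (0.295) * (3)
                   = 1.9950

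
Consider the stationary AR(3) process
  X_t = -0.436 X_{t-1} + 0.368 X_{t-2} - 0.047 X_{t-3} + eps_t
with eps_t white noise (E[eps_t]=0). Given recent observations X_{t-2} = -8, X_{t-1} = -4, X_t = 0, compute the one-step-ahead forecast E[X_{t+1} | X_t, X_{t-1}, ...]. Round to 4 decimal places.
E[X_{t+1} \mid \mathcal F_t] = -1.0960

For an AR(p) model X_t = c + sum_i phi_i X_{t-i} + eps_t, the
one-step-ahead conditional mean is
  E[X_{t+1} | X_t, ...] = c + sum_i phi_i X_{t+1-i}.
Substitute known values:
  E[X_{t+1} | ...] = (-0.436) * (0) + (0.368) * (-4) + (-0.047) * (-8)
                   = -1.0960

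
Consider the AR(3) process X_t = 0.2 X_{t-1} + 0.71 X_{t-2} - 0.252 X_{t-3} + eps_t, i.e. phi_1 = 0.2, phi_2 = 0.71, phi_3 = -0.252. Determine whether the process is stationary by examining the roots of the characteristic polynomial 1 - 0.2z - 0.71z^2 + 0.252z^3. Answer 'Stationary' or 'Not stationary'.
\text{Stationary}

The AR(p) characteristic polynomial is P(z) = 1 - 0.2z - 0.71z^2 + 0.252z^3.
Stationarity requires all roots to lie outside the unit circle, i.e. |z| > 1 for every root.
Degree 3: look for a simple real root z0 first, then factor out (1 - z/z0) and solve the remaining quadratic.
Testing z0 = 2.5: P(2.5) = 1 + (-0.2)(2.5) + (-0.71)(2.5)^2 + (0.252)(2.5)^3
  = 1 + (-0.5) + (-4.4375) + (3.9375) = 0.  So z_0 = 2.5 is a root, |z_0| = 2.5.
Divide out the factor (1 - 0.4 z) = (1 - z/z0) (since 1/z0 = 0.4):
  P(z) = (1 - 0.4 z)(1 + (0.2) z + (-0.63) z^2)
  [check: z-coef 0.2 - (0.4) = -0.2; z^2-coef -0.63 - (0.4)(0.2) = -0.71; z^3-coef -(0.4)(-0.63) = 0.252.]
Remaining roots from the quadratic factor 1 + (0.2) z + (-0.63) z^2:
  Set 1 + (0.2) z + (-0.63) z^2 = 0, i.e. a z^2 + b z + c = 0 with a = -0.63, b = 0.2, c = 1.
  Discriminant D = b^2 - 4ac = (0.2)^2 - 4*(-0.63)*1 = 0.04 - (-2.52) = 2.56.
  D >= 0, so the roots are real: z = (-b +/- sqrt(D)) / (2a) = (-0.2 +/- 1.6) / (-1.26).
    z_1 = (-0.2 + 1.6) / (-1.26) = -1.1111,   |z_1| = 1.1111.
    z_2 = (-0.2 - 1.6) / (-1.26) = 1.4286,   |z_2| = 1.4286.
Moduli of all roots: 2.5000, 1.1111, 1.4286.
All moduli strictly greater than 1? Yes.
Verdict: Stationary.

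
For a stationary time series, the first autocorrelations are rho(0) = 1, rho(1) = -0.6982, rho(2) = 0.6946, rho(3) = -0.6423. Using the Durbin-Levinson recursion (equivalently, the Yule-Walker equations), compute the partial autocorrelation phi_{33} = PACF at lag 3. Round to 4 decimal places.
\phi_{33} = -0.1659

The PACF at lag k is phi_{kk}, the last component of the solution
to the Yule-Walker system G_k phi = r_k where
  (G_k)_{ij} = rho(|i - j|), (r_k)_i = rho(i), i,j = 1..k.
Equivalently, Durbin-Levinson gives phi_{kk} iteratively:
  phi_{11} = rho(1)
  phi_{kk} = [rho(k) - sum_{j=1..k-1} phi_{k-1,j} rho(k-j)]
            / [1 - sum_{j=1..k-1} phi_{k-1,j} rho(j)],
  phi_{k,j} = phi_{k-1,j} - phi_{kk} phi_{k-1,k-j},  j = 1..k-1.
Step k = 1:
  phi_11 = rho(1) = -0.6982.
Step k = 2:
  phi_22 = [rho(2) - phi_11 rho(1)] / [1 - phi_11 rho(1)] = [0.6946 - (-0.6982)(-0.6982)] / [1 - (-0.6982)(-0.6982)]
         = 0.20711676 / 0.51251676 = 0.404117.
  Update: phi_21 = phi_11 - phi_22 phi_11 = -0.6982 - (0.404117)(-0.6982) = -0.416045.
Step k = 3:
  phi_33 = [rho(3) - phi_21 rho(2) - phi_22 rho(1)] / [1 - phi_21 rho(1) - phi_22 rho(2)]
    numerator   = -0.6423 - (-0.416045)(0.6946) - (0.404117)(-0.6982) = -0.07116029
    denominator = 1 - (-0.416045)(-0.6982) - (0.404117)(0.6946) = 0.42881735
  phi_33 = -0.07116029 / 0.42881735 = -0.1659.
Therefore phi_{33} = -0.1659.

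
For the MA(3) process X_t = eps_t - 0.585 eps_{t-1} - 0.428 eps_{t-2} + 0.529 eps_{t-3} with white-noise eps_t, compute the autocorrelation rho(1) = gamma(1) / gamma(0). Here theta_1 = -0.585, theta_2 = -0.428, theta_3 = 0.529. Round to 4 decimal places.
\rho(1) = -0.3108

For an MA(q) process with theta_0 = 1, the autocovariance is
  gamma(k) = sigma^2 * sum_{i=0..q-k} theta_i * theta_{i+k},
and rho(k) = gamma(k) / gamma(0). Sigma^2 cancels.
  numerator   = (1)*(-0.585) + (-0.585)*(-0.428) + (-0.428)*(0.529) = -0.561032.
  denominator = (1)^2 + (-0.585)^2 + (-0.428)^2 + (0.529)^2 = 1.80525.
  rho(1) = -0.561032 / 1.80525 = -0.3108.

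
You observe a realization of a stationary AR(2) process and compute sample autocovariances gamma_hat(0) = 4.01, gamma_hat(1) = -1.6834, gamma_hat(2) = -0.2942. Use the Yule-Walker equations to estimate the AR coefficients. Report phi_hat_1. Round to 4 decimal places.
\hat\phi_{1} = -0.5470

The Yule-Walker equations for an AR(p) process read, in matrix form,
  Gamma_p phi = r_p,   with   (Gamma_p)_{ij} = gamma(|i - j|),
                       (r_p)_i = gamma(i),   i,j = 1..p.
Substitute the sample gammas (Toeplitz matrix and right-hand side of size 2):
  Gamma_p = [[4.01, -1.6834], [-1.6834, 4.01]]
  r_p     = [-1.6834, -0.2942]
Written out:
  4.01 phi_1 - 1.6834 phi_2 = -1.6834
  -1.6834 phi_1 + 4.01 phi_2 = -0.2942
Solve by Cramer's rule:
  det = gamma(0)^2 - gamma(1)^2 = (4.01)^2 - (-1.6834)^2 = 16.0801 - 2.83383556 = 13.24626444
  phi_hat_1 = [gamma(1) gamma(0) - gamma(1) gamma(2)] / det = [(-1.6834)(4.01) - (-1.6834)(-0.2942)] / 13.24626444 = -7.24569028 / 13.24626444 = -0.547
  phi_hat_2 = [gamma(0) gamma(2) - gamma(1)^2] / det = [(4.01)(-0.2942) - (-1.6834)^2] / 13.24626444 = -4.01357756 / 13.24626444 = -0.303
So phi_hat = [-0.5470, -0.3030].
Therefore phi_hat_1 = -0.5470.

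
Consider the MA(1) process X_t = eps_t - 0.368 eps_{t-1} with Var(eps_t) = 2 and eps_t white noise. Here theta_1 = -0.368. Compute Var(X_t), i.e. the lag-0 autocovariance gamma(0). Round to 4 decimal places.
\gamma(0) = 2.2708

For an MA(q) process X_t = eps_t + sum_i theta_i eps_{t-i} with
Var(eps_t) = sigma^2, the variance is
  gamma(0) = sigma^2 * (1 + sum_i theta_i^2).
  sum_i theta_i^2 = (-0.368)^2 = 0.135424.
  gamma(0) = 2 * (1 + 0.135424) = 2 * 1.135424 = 2.270848, which rounds to 2.2708.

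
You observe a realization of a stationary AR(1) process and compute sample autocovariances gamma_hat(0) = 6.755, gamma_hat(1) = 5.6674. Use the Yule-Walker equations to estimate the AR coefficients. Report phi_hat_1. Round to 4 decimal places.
\hat\phi_{1} = 0.8390

The Yule-Walker equations for an AR(p) process read, in matrix form,
  Gamma_p phi = r_p,   with   (Gamma_p)_{ij} = gamma(|i - j|),
                       (r_p)_i = gamma(i),   i,j = 1..p.
Substitute the sample gammas (Toeplitz matrix and right-hand side of size 1):
  Gamma_p = [[6.755]]
  r_p     = [5.6674]
With p = 1 this is the single equation gamma(0) phi_1 = gamma(1):
  phi_hat_1 = gamma(1) / gamma(0) = 5.6674 / 6.755 = 0.8390.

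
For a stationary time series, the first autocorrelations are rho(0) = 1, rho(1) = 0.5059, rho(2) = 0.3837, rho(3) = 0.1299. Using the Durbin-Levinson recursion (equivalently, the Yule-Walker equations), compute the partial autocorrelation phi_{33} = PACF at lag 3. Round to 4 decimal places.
\phi_{33} = -0.1631

The PACF at lag k is phi_{kk}, the last component of the solution
to the Yule-Walker system G_k phi = r_k where
  (G_k)_{ij} = rho(|i - j|), (r_k)_i = rho(i), i,j = 1..k.
Equivalently, Durbin-Levinson gives phi_{kk} iteratively:
  phi_{11} = rho(1)
  phi_{kk} = [rho(k) - sum_{j=1..k-1} phi_{k-1,j} rho(k-j)]
            / [1 - sum_{j=1..k-1} phi_{k-1,j} rho(j)],
  phi_{k,j} = phi_{k-1,j} - phi_{kk} phi_{k-1,k-j},  j = 1..k-1.
Step k = 1:
  phi_11 = rho(1) = 0.5059.
Step k = 2:
  phi_22 = [rho(2) - phi_11 rho(1)] / [1 - phi_11 rho(1)] = [0.3837 - (0.5059)(0.5059)] / [1 - (0.5059)(0.5059)]
         = 0.12776519 / 0.74406519 = 0.171712.
  Update: phi_21 = phi_11 - phi_22 phi_11 = 0.5059 - (0.171712)(0.5059) = 0.419031.
Step k = 3:
  phi_33 = [rho(3) - phi_21 rho(2) - phi_22 rho(1)] / [1 - phi_21 rho(1) - phi_22 rho(2)]
    numerator   = 0.1299 - (0.419031)(0.3837) - (0.171712)(0.5059) = -0.11775137
    denominator = 1 - (0.419031)(0.5059) - (0.171712)(0.3837) = 0.72212633
  phi_33 = -0.11775137 / 0.72212633 = -0.1631.
Therefore phi_{33} = -0.1631.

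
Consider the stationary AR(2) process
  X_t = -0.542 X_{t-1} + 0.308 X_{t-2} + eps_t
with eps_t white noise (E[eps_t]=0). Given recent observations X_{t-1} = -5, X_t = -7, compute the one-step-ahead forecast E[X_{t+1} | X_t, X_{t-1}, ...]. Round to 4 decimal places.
E[X_{t+1} \mid \mathcal F_t] = 2.2540

For an AR(p) model X_t = c + sum_i phi_i X_{t-i} + eps_t, the
one-step-ahead conditional mean is
  E[X_{t+1} | X_t, ...] = c + sum_i phi_i X_{t+1-i}.
Substitute known values:
  E[X_{t+1} | ...] = (-0.542) * (-7) + (0.308) * (-5)
                   = 2.2540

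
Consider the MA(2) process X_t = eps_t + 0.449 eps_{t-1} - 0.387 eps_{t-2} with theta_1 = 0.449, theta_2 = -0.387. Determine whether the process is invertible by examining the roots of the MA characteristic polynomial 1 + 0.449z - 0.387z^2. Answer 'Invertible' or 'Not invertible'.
\text{Invertible}

The MA(q) characteristic polynomial is P(z) = 1 + 0.449z - 0.387z^2.
Invertibility requires all roots to lie outside the unit circle, i.e. |z| > 1 for every root.
Set 1 + (0.449) z + (-0.387) z^2 = 0, i.e. a z^2 + b z + c = 0 with a = -0.387, b = 0.449, c = 1.
Discriminant D = b^2 - 4ac = (0.449)^2 - 4*(-0.387)*1 = 0.201601 - (-1.548) = 1.749601.
D >= 0, so the roots are real: z = (-b +/- sqrt(D)) / (2a) = (-0.449 +/- 1.322725) / (-0.774).
  z_1 = (-0.449 + 1.322725) / (-0.774) = -1.1288,   |z_1| = 1.1288.
  z_2 = (-0.449 - 1.322725) / (-0.774) = 2.2891,   |z_2| = 2.2891.
Moduli of all roots: 1.1288, 2.2891.
All moduli strictly greater than 1? Yes.
Verdict: Invertible.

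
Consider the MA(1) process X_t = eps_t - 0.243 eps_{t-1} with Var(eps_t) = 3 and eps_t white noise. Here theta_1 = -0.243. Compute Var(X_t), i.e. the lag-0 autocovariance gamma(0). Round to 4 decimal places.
\gamma(0) = 3.1771

For an MA(q) process X_t = eps_t + sum_i theta_i eps_{t-i} with
Var(eps_t) = sigma^2, the variance is
  gamma(0) = sigma^2 * (1 + sum_i theta_i^2).
  sum_i theta_i^2 = (-0.243)^2 = 0.059049.
  gamma(0) = 3 * (1 + 0.059049) = 3 * 1.059049 = 3.177147, which rounds to 3.1771.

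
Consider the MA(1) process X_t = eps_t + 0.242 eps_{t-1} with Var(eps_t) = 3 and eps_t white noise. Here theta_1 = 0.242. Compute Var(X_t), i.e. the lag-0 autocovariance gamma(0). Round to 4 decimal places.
\gamma(0) = 3.1757

For an MA(q) process X_t = eps_t + sum_i theta_i eps_{t-i} with
Var(eps_t) = sigma^2, the variance is
  gamma(0) = sigma^2 * (1 + sum_i theta_i^2).
  sum_i theta_i^2 = (0.242)^2 = 0.058564.
  gamma(0) = 3 * (1 + 0.058564) = 3 * 1.058564 = 3.175692, which rounds to 3.1757.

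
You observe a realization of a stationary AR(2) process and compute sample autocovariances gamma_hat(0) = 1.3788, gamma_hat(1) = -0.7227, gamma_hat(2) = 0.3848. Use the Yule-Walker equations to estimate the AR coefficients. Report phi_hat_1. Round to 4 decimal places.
\hat\phi_{1} = -0.5210

The Yule-Walker equations for an AR(p) process read, in matrix form,
  Gamma_p phi = r_p,   with   (Gamma_p)_{ij} = gamma(|i - j|),
                       (r_p)_i = gamma(i),   i,j = 1..p.
Substitute the sample gammas (Toeplitz matrix and right-hand side of size 2):
  Gamma_p = [[1.3788, -0.7227], [-0.7227, 1.3788]]
  r_p     = [-0.7227, 0.3848]
Written out:
  1.3788 phi_1 - 0.7227 phi_2 = -0.7227
  -0.7227 phi_1 + 1.3788 phi_2 = 0.3848
Solve by Cramer's rule:
  det = gamma(0)^2 - gamma(1)^2 = (1.3788)^2 - (-0.7227)^2 = 1.90108944 - 0.52229529 = 1.37879415
  phi_hat_1 = [gamma(1) gamma(0) - gamma(1) gamma(2)] / det = [(-0.7227)(1.3788) - (-0.7227)(0.3848)] / 1.37879415 = -0.7183638 / 1.37879415 = -0.521
  phi_hat_2 = [gamma(0) gamma(2) - gamma(1)^2] / det = [(1.3788)(0.3848) - (-0.7227)^2] / 1.37879415 = 0.00826695 / 1.37879415 = 0.006
So phi_hat = [-0.5210, 0.0060].
Therefore phi_hat_1 = -0.5210.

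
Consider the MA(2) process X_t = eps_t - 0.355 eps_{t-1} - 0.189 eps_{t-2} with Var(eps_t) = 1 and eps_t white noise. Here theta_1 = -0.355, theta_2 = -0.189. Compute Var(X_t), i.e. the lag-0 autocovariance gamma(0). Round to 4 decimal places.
\gamma(0) = 1.1617

For an MA(q) process X_t = eps_t + sum_i theta_i eps_{t-i} with
Var(eps_t) = sigma^2, the variance is
  gamma(0) = sigma^2 * (1 + sum_i theta_i^2).
  sum_i theta_i^2 = (-0.355)^2 + (-0.189)^2 = 0.126025 + 0.035721 = 0.161746.
  gamma(0) = 1 * (1 + 0.161746) = 1 * 1.161746 = 1.161746, which rounds to 1.1617.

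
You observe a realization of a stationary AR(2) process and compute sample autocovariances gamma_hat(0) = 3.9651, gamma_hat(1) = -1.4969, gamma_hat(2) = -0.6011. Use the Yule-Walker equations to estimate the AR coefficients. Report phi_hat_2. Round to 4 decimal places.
\hat\phi_{2} = -0.3430

The Yule-Walker equations for an AR(p) process read, in matrix form,
  Gamma_p phi = r_p,   with   (Gamma_p)_{ij} = gamma(|i - j|),
                       (r_p)_i = gamma(i),   i,j = 1..p.
Substitute the sample gammas (Toeplitz matrix and right-hand side of size 2):
  Gamma_p = [[3.9651, -1.4969], [-1.4969, 3.9651]]
  r_p     = [-1.4969, -0.6011]
Written out:
  3.9651 phi_1 - 1.4969 phi_2 = -1.4969
  -1.4969 phi_1 + 3.9651 phi_2 = -0.6011
Solve by Cramer's rule:
  det = gamma(0)^2 - gamma(1)^2 = (3.9651)^2 - (-1.4969)^2 = 15.72201801 - 2.24070961 = 13.4813084
  phi_hat_1 = [gamma(1) gamma(0) - gamma(1) gamma(2)] / det = [(-1.4969)(3.9651) - (-1.4969)(-0.6011)] / 13.4813084 = -6.83514478 / 13.4813084 = -0.507
  phi_hat_2 = [gamma(0) gamma(2) - gamma(1)^2] / det = [(3.9651)(-0.6011) - (-1.4969)^2] / 13.4813084 = -4.62413122 / 13.4813084 = -0.343
So phi_hat = [-0.5070, -0.3430].
Therefore phi_hat_2 = -0.3430.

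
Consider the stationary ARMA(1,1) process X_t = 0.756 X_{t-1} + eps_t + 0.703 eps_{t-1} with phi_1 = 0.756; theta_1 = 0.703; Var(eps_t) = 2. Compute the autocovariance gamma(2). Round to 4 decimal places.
\gamma(2) = 7.8850

Multiply the model equation by X_{t-k} and take expectations. With theta_0 = psi_0 = 1 and psi_j the MA(infinity) weights, this gives
  gamma(k) - sum_i phi_i gamma(k-i) = c_k,
  c_k = sigma^2 * sum_{j=k..q} theta_j psi_{j-k}   (c_k = 0 for k > q),
using gamma(-m) = gamma(m).
psi-weights needed (psi_j = theta_j + sum_i phi_i psi_{j-i}):
  psi_1 = theta_1 + phi_1 = 0.703 + (0.756) = 1.459
Right-hand sides:
  c_0 = sigma^2 (1 + theta_1 psi_1) = 2 * (1 + (0.703)(1.459)) = 2 * 2.025677 = 4.051354
  c_1 = sigma^2 theta_1 = 2 * (0.703) = 1.406
  c_2 = 0
Equations for k = 0 and k = 1 (AR order 1):
  gamma(0) = phi_1 gamma(1) + c_0
  gamma(1) = phi_1 gamma(0) + c_1
Substituting the second into the first: gamma(0) (1 - phi_1^2) = c_0 + phi_1 c_1, so
  gamma(0) = (c_0 + phi_1 c_1) / (1 - phi_1^2) = (4.051354 + (0.756)(1.406)) / (1 - (0.756)^2) = 5.11429 / 0.428464 = 11.936335.
  gamma(1) = phi_1 gamma(0) + c_1 = (0.756)(11.936335) + (1.406) = 10.42987.
For k = 2 (> q): gamma(2) = phi_1 gamma(1) = (0.756)(10.42987) = 7.884981.
Therefore gamma(2) = 7.8850 (to 4 decimal places).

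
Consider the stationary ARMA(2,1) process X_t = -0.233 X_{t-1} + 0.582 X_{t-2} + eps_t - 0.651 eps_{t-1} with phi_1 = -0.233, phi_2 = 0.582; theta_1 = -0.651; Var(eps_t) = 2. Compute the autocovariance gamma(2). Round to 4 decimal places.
\gamma(2) = 7.4401

Multiply the model equation by X_{t-k} and take expectations. With theta_0 = psi_0 = 1 and psi_j the MA(infinity) weights, this gives
  gamma(k) - sum_i phi_i gamma(k-i) = c_k,
  c_k = sigma^2 * sum_{j=k..q} theta_j psi_{j-k}   (c_k = 0 for k > q),
using gamma(-m) = gamma(m).
psi-weights needed (psi_j = theta_j + sum_i phi_i psi_{j-i}):
  psi_1 = theta_1 + phi_1 = -0.651 + (-0.233) = -0.884
Right-hand sides:
  c_0 = sigma^2 (1 + theta_1 psi_1) = 2 * (1 + (-0.651)(-0.884)) = 2 * 1.575484 = 3.150968
  c_1 = sigma^2 theta_1 = 2 * (-0.651) = -1.302
  c_2 = 0
Equations for k = 0, 1, 2 (AR order 2, c_2 = 0):
  (E0) gamma(0) = phi_1 gamma(1) + phi_2 gamma(2) + c_0
  (E1) gamma(1) = phi_1 gamma(0) + phi_2 gamma(1) + c_1
  (E2) gamma(2) = phi_1 gamma(1) + phi_2 gamma(0)
From (E1): gamma(1) = A gamma(0) + B with
  A = phi_1 / (1 - phi_2) = -0.233 / 0.418 = -0.557416,   B = c_1 / (1 - phi_2) = -1.302 / 0.418 = -3.114833.
Insert (E2) into (E0): gamma(0) (1 - phi_2^2) = phi_1 (1 + phi_2) gamma(1) + c_0.
  phi_1 (1 + phi_2) = (-0.233)(1.582) = -0.368606,   1 - phi_2^2 = 0.661276.
Replace gamma(1) by A gamma(0) + B and collect gamma(0):
  gamma(0) [0.661276 - (-0.368606)(-0.557416)] = (-0.368606)(-3.114833) + 3.150968
  gamma(0) * 0.455809 = 4.299114
  gamma(0) = 4.299114 / 0.455809 = 9.431832.
  gamma(1) = A gamma(0) + B = (-0.557416)(9.431832) + (-3.114833) = -8.372289.
  gamma(2) = phi_1 gamma(1) + phi_2 gamma(0) = (-0.233)(-8.372289) + (0.582)(9.431832) = 7.440069.
Therefore gamma(2) = 7.4401 (to 4 decimal places).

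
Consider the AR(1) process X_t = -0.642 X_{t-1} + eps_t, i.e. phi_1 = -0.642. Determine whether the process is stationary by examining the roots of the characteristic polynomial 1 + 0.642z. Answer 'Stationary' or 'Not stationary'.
\text{Stationary}

The AR(p) characteristic polynomial is P(z) = 1 + 0.642z.
Stationarity requires all roots to lie outside the unit circle, i.e. |z| > 1 for every root.
This is linear in z: 1 + (0.642) z = 0  =>  z = -1/(0.642) = -1.557632,  |z| = 1.557632.
Moduli of all roots: 1.5576.
All moduli strictly greater than 1? Yes.
Verdict: Stationary.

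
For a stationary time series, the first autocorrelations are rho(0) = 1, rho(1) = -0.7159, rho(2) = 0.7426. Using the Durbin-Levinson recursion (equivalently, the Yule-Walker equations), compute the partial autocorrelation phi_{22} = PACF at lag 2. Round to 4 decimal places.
\phi_{22} = 0.4720

The PACF at lag k is phi_{kk}, the last component of the solution
to the Yule-Walker system G_k phi = r_k where
  (G_k)_{ij} = rho(|i - j|), (r_k)_i = rho(i), i,j = 1..k.
Equivalently, Durbin-Levinson gives phi_{kk} iteratively:
  phi_{11} = rho(1)
  phi_{kk} = [rho(k) - sum_{j=1..k-1} phi_{k-1,j} rho(k-j)]
            / [1 - sum_{j=1..k-1} phi_{k-1,j} rho(j)],
  phi_{k,j} = phi_{k-1,j} - phi_{kk} phi_{k-1,k-j},  j = 1..k-1.
Step k = 1:
  phi_11 = rho(1) = -0.7159.
Step k = 2:
  phi_22 = [rho(2) - phi_11 rho(1)] / [1 - phi_11 rho(1)] = [0.7426 - (-0.7159)(-0.7159)] / [1 - (-0.7159)(-0.7159)]
         = 0.23008719 / 0.48748719 = 0.472.
Therefore phi_{22} = 0.4720.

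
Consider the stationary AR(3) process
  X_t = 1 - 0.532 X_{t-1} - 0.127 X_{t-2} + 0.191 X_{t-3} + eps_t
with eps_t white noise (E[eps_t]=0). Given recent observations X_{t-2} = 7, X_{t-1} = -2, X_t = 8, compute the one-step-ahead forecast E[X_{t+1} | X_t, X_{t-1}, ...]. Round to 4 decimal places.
E[X_{t+1} \mid \mathcal F_t] = -1.6650

For an AR(p) model X_t = c + sum_i phi_i X_{t-i} + eps_t, the
one-step-ahead conditional mean is
  E[X_{t+1} | X_t, ...] = c + sum_i phi_i X_{t+1-i}.
Substitute known values:
  E[X_{t+1} | ...] = 1 + (-0.532) * (8) + (-0.127) * (-2) + (0.191) * (7)
                   = -1.6650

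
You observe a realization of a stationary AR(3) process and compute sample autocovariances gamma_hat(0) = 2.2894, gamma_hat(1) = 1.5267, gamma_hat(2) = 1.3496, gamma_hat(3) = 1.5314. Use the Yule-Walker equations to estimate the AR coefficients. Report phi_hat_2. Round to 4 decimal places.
\hat\phi_{2} = 0.0661

The Yule-Walker equations for an AR(p) process read, in matrix form,
  Gamma_p phi = r_p,   with   (Gamma_p)_{ij} = gamma(|i - j|),
                       (r_p)_i = gamma(i),   i,j = 1..p.
Substitute the sample gammas (Toeplitz matrix and right-hand side of size 3):
  Gamma_p = [[2.2894, 1.5267, 1.3496], [1.5267, 2.2894, 1.5267], [1.3496, 1.5267, 2.2894]]
  r_p     = [1.5267, 1.3496, 1.5314]
Written out (R1..R3):
  (R1) 2.2894 phi_1 + 1.5267 phi_2 + 1.3496 phi_3 = 1.5267
  (R2) 1.5267 phi_1 + 2.2894 phi_2 + 1.5267 phi_3 = 1.3496
  (R3) 1.3496 phi_1 + 1.5267 phi_2 + 2.2894 phi_3 = 1.5314
Gaussian elimination:
  R2 <- R2 - (1.5267/2.2894) R1 = R2 - (0.666856) R1:  1.271311 phi_2 + 0.626711 phi_3 = 0.331511
  R3 <- R3 - (1.3496/2.2894) R1 = R3 - (0.589499) R1:  0.626711 phi_2 + 1.493812 phi_3 = 0.631411
  R3 <- R3 - (0.626711/1.271311) R2 = R3 - (0.492965) R2:  1.184865 phi_3 = 0.467988
Back-substitution:
  phi_hat_3 = 0.467988 / 1.184865 = 0.394972
  phi_hat_2 = (0.331511 - (0.626711)(0.394972)) / 1.271311 = 0.066056
  phi_hat_1 = (1.5267 - (1.5267)(0.066056) - (1.3496)(0.394972)) / 2.2894 = 0.38997
So phi_hat = [0.3900, 0.0661, 0.3950].
Therefore phi_hat_2 = 0.0661.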